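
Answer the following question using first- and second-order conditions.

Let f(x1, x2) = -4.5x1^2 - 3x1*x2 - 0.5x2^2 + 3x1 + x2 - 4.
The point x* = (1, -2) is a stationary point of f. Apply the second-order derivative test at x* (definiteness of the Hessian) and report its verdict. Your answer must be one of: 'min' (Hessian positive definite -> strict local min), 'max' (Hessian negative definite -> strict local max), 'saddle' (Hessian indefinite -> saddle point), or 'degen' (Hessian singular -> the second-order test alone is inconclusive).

Compute the Hessian H = grad^2 f:
  H = [[-9, -3], [-3, -1]]
Verify stationarity: grad f(x*) = H x* + g = (0, 0).
Eigenvalues of H: -10, 0.
H has a zero eigenvalue (singular; negative semidefinite but not definite), so H is neither positive definite, negative definite, nor indefinite. The second-order test alone is inconclusive -> degen.
(Indeed, f is constant along the null direction of H through x*, so x* is not a strict local extremum.)

degen


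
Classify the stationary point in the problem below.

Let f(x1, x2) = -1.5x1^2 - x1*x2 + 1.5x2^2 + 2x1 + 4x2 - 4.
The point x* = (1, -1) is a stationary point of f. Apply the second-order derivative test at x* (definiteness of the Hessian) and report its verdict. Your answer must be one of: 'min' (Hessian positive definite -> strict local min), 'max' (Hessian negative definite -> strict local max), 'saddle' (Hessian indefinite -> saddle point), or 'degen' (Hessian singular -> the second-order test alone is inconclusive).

Compute the Hessian H = grad^2 f:
  H = [[-3, -1], [-1, 3]]
Verify stationarity: grad f(x*) = H x* + g = (0, 0).
Eigenvalues of H: -3.1623, 3.1623.
Eigenvalues have mixed signs, so H is indefinite -> x* is a saddle point.

saddle


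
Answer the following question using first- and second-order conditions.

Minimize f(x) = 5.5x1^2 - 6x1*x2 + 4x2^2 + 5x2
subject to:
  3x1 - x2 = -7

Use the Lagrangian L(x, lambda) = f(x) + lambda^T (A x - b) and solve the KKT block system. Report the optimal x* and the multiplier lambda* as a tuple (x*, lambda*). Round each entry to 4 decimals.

Form the Lagrangian:
  L(x, lambda) = (1/2) x^T Q x + c^T x + lambda^T (A x - b)
Stationarity (grad_x L = 0): Q x + c + A^T lambda = 0.
Primal feasibility: A x = b.

This gives the KKT block system:
  [ Q   A^T ] [ x     ]   [-c ]
  [ A    0  ] [ lambda ] = [ b ]

Solving the linear system:
  x*      = (-3, -2)
  lambda* = (7)
  f(x*)   = 19.5

x* = (-3, -2), lambda* = (7)


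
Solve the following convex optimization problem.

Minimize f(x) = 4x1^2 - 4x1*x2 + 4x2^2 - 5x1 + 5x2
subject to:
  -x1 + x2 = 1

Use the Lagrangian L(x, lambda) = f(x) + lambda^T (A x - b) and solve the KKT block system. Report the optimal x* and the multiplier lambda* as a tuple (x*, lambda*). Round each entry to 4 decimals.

Form the Lagrangian:
  L(x, lambda) = (1/2) x^T Q x + c^T x + lambda^T (A x - b)
Stationarity (grad_x L = 0): Q x + c + A^T lambda = 0.
Primal feasibility: A x = b.

This gives the KKT block system:
  [ Q   A^T ] [ x     ]   [-c ]
  [ A    0  ] [ lambda ] = [ b ]

Solving the linear system:
  x*      = (-0.5, 0.5)
  lambda* = (-11)
  f(x*)   = 8

x* = (-0.5, 0.5), lambda* = (-11)


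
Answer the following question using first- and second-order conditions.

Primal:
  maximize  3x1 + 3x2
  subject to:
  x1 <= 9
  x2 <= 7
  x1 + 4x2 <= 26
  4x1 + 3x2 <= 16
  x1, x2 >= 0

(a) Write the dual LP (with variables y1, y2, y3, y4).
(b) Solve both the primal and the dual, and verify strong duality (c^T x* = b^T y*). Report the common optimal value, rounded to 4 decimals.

The standard primal-dual pair for 'max c^T x s.t. A x <= b, x >= 0' is:
  Dual:  min b^T y  s.t.  A^T y >= c,  y >= 0.

So the dual LP is:
  minimize  9y1 + 7y2 + 26y3 + 16y4
  subject to:
    y1 + y3 + 4y4 >= 3
    y2 + 4y3 + 3y4 >= 3
    y1, y2, y3, y4 >= 0

Solving the primal: x* = (0, 5.3333).
  primal value c^T x* = 16.
Solving the dual: y* = (0, 0, 0, 1).
  dual value b^T y* = 16.
Strong duality: c^T x* = b^T y*. Confirmed.

16


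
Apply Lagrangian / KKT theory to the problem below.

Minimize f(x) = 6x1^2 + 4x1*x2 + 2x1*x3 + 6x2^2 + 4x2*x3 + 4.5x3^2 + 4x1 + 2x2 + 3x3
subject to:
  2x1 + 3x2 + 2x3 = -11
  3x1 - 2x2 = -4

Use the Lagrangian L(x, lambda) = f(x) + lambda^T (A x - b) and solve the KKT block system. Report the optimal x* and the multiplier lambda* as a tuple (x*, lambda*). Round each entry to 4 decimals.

Form the Lagrangian:
  L(x, lambda) = (1/2) x^T Q x + c^T x + lambda^T (A x - b)
Stationarity (grad_x L = 0): Q x + c + A^T lambda = 0.
Primal feasibility: A x = b.

This gives the KKT block system:
  [ Q   A^T ] [ x     ]   [-c ]
  [ A    0  ] [ lambda ] = [ b ]

Solving the linear system:
  x*      = (-2.0824, -1.1236, -1.7322)
  lambda* = (10.6246, 2.5661)
  f(x*)   = 55.6807

x* = (-2.0824, -1.1236, -1.7322), lambda* = (10.6246, 2.5661)


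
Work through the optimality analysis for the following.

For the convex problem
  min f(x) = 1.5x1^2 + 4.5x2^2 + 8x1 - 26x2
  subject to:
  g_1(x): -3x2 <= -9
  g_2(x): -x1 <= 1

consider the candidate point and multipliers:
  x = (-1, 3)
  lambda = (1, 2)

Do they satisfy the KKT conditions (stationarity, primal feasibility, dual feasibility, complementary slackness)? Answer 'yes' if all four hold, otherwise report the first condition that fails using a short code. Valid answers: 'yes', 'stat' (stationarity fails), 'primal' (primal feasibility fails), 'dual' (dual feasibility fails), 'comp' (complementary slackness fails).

Gradient of f: grad f(x) = Q x + c = (5, 1)
Constraint values g_i(x) = a_i^T x - b_i:
  g_1((-1, 3)) = 0
  g_2((-1, 3)) = 0
Stationarity residual: grad f(x) + sum_i lambda_i a_i = (3, -2)
  -> stationarity FAILS
Primal feasibility (all g_i <= 0): OK
Dual feasibility (all lambda_i >= 0): OK
Complementary slackness (lambda_i * g_i(x) = 0 for all i): OK

Verdict: the first failing condition is stationarity -> stat.

stat


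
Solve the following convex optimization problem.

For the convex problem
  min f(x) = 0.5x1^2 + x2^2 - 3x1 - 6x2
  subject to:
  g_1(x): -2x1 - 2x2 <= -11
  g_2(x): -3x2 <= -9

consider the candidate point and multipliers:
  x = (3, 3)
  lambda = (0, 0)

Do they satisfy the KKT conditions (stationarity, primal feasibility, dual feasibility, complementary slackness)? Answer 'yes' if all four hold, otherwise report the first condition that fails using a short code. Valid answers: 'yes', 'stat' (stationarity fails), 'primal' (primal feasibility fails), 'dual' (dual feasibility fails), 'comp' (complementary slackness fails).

Gradient of f: grad f(x) = Q x + c = (0, 0)
Constraint values g_i(x) = a_i^T x - b_i:
  g_1((3, 3)) = -1
  g_2((3, 3)) = 0
Stationarity residual: grad f(x) + sum_i lambda_i a_i = (0, 0)
  -> stationarity OK
Primal feasibility (all g_i <= 0): OK
Dual feasibility (all lambda_i >= 0): OK
Complementary slackness (lambda_i * g_i(x) = 0 for all i): OK

Verdict: yes, KKT holds.

yes


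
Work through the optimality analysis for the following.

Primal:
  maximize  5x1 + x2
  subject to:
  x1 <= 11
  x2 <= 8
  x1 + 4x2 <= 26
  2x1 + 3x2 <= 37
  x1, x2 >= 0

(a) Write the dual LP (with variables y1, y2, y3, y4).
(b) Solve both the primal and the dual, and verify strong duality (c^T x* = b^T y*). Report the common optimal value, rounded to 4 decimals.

The standard primal-dual pair for 'max c^T x s.t. A x <= b, x >= 0' is:
  Dual:  min b^T y  s.t.  A^T y >= c,  y >= 0.

So the dual LP is:
  minimize  11y1 + 8y2 + 26y3 + 37y4
  subject to:
    y1 + y3 + 2y4 >= 5
    y2 + 4y3 + 3y4 >= 1
    y1, y2, y3, y4 >= 0

Solving the primal: x* = (11, 3.75).
  primal value c^T x* = 58.75.
Solving the dual: y* = (4.75, 0, 0.25, 0).
  dual value b^T y* = 58.75.
Strong duality: c^T x* = b^T y*. Confirmed.

58.75


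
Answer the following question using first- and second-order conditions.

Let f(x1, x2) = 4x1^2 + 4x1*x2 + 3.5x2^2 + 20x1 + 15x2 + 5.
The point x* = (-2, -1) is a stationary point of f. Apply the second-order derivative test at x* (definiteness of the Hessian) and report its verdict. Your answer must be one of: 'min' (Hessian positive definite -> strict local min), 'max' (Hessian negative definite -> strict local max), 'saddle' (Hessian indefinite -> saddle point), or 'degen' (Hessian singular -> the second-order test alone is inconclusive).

Compute the Hessian H = grad^2 f:
  H = [[8, 4], [4, 7]]
Verify stationarity: grad f(x*) = H x* + g = (0, 0).
Eigenvalues of H: 3.4689, 11.5311.
Both eigenvalues > 0, so H is positive definite -> x* is a strict local min.

min


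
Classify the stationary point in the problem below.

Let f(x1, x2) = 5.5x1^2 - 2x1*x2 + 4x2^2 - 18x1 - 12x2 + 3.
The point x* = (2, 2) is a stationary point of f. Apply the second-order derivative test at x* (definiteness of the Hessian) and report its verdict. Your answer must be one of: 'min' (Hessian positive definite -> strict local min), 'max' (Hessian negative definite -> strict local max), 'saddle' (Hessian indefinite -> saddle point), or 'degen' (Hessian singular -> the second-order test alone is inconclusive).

Compute the Hessian H = grad^2 f:
  H = [[11, -2], [-2, 8]]
Verify stationarity: grad f(x*) = H x* + g = (0, 0).
Eigenvalues of H: 7, 12.
Both eigenvalues > 0, so H is positive definite -> x* is a strict local min.

min


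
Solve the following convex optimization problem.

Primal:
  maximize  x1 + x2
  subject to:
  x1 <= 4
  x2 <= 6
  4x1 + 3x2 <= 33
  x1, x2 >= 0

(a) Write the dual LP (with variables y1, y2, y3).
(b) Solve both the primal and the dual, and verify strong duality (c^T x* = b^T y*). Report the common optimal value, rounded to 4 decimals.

The standard primal-dual pair for 'max c^T x s.t. A x <= b, x >= 0' is:
  Dual:  min b^T y  s.t.  A^T y >= c,  y >= 0.

So the dual LP is:
  minimize  4y1 + 6y2 + 33y3
  subject to:
    y1 + 4y3 >= 1
    y2 + 3y3 >= 1
    y1, y2, y3 >= 0

Solving the primal: x* = (3.75, 6).
  primal value c^T x* = 9.75.
Solving the dual: y* = (0, 0.25, 0.25).
  dual value b^T y* = 9.75.
Strong duality: c^T x* = b^T y*. Confirmed.

9.75


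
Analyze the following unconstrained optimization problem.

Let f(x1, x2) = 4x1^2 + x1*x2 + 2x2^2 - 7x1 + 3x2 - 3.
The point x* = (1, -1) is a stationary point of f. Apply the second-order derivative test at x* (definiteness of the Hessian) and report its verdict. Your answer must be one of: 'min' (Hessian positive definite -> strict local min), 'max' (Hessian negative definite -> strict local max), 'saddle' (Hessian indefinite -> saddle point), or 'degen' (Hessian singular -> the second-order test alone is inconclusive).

Compute the Hessian H = grad^2 f:
  H = [[8, 1], [1, 4]]
Verify stationarity: grad f(x*) = H x* + g = (0, 0).
Eigenvalues of H: 3.7639, 8.2361.
Both eigenvalues > 0, so H is positive definite -> x* is a strict local min.

min


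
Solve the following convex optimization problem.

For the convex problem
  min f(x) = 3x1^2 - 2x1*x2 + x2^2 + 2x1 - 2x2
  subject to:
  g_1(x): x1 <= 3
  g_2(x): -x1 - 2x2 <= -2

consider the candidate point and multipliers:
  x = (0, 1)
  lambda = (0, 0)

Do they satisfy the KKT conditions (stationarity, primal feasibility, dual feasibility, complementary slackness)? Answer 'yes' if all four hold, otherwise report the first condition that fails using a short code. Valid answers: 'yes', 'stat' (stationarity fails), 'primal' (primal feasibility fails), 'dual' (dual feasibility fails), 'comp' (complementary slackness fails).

Gradient of f: grad f(x) = Q x + c = (0, 0)
Constraint values g_i(x) = a_i^T x - b_i:
  g_1((0, 1)) = -3
  g_2((0, 1)) = 0
Stationarity residual: grad f(x) + sum_i lambda_i a_i = (0, 0)
  -> stationarity OK
Primal feasibility (all g_i <= 0): OK
Dual feasibility (all lambda_i >= 0): OK
Complementary slackness (lambda_i * g_i(x) = 0 for all i): OK

Verdict: yes, KKT holds.

yes


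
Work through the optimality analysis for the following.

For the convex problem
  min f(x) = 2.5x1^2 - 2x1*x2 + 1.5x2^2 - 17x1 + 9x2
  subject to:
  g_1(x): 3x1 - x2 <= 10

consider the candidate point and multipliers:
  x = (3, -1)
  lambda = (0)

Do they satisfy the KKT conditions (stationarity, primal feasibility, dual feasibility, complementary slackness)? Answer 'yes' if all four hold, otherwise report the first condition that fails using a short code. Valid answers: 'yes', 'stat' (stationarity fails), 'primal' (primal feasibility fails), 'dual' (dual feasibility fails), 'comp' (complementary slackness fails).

Gradient of f: grad f(x) = Q x + c = (0, 0)
Constraint values g_i(x) = a_i^T x - b_i:
  g_1((3, -1)) = 0
Stationarity residual: grad f(x) + sum_i lambda_i a_i = (0, 0)
  -> stationarity OK
Primal feasibility (all g_i <= 0): OK
Dual feasibility (all lambda_i >= 0): OK
Complementary slackness (lambda_i * g_i(x) = 0 for all i): OK

Verdict: yes, KKT holds.

yes


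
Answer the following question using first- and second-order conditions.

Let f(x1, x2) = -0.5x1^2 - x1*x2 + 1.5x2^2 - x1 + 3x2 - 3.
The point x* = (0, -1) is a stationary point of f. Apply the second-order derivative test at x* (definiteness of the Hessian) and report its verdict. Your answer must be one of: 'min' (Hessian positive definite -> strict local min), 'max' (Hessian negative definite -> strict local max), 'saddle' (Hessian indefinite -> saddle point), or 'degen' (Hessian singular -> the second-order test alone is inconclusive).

Compute the Hessian H = grad^2 f:
  H = [[-1, -1], [-1, 3]]
Verify stationarity: grad f(x*) = H x* + g = (0, 0).
Eigenvalues of H: -1.2361, 3.2361.
Eigenvalues have mixed signs, so H is indefinite -> x* is a saddle point.

saddle


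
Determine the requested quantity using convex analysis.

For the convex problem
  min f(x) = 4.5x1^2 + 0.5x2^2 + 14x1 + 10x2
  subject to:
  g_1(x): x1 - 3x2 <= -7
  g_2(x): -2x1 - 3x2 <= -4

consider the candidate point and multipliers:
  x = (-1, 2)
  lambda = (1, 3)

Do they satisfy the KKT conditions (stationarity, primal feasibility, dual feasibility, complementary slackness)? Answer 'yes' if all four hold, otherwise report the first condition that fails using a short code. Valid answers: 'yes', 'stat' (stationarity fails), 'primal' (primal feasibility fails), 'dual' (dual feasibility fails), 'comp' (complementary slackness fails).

Gradient of f: grad f(x) = Q x + c = (5, 12)
Constraint values g_i(x) = a_i^T x - b_i:
  g_1((-1, 2)) = 0
  g_2((-1, 2)) = 0
Stationarity residual: grad f(x) + sum_i lambda_i a_i = (0, 0)
  -> stationarity OK
Primal feasibility (all g_i <= 0): OK
Dual feasibility (all lambda_i >= 0): OK
Complementary slackness (lambda_i * g_i(x) = 0 for all i): OK

Verdict: yes, KKT holds.

yes


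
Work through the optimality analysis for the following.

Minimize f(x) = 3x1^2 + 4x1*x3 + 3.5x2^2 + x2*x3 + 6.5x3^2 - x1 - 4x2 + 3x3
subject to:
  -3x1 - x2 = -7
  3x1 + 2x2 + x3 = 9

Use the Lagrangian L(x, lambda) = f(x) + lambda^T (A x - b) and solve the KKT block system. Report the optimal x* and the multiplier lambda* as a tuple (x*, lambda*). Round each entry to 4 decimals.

Form the Lagrangian:
  L(x, lambda) = (1/2) x^T Q x + c^T x + lambda^T (A x - b)
Stationarity (grad_x L = 0): Q x + c + A^T lambda = 0.
Primal feasibility: A x = b.

This gives the KKT block system:
  [ Q   A^T ] [ x     ]   [-c ]
  [ A    0  ] [ lambda ] = [ b ]

Solving the linear system:
  x*      = (1.5937, 2.2188, -0.2187)
  lambda* = (-6.1875, -8.75)
  f(x*)   = 12.1563

x* = (1.5937, 2.2188, -0.2187), lambda* = (-6.1875, -8.75)


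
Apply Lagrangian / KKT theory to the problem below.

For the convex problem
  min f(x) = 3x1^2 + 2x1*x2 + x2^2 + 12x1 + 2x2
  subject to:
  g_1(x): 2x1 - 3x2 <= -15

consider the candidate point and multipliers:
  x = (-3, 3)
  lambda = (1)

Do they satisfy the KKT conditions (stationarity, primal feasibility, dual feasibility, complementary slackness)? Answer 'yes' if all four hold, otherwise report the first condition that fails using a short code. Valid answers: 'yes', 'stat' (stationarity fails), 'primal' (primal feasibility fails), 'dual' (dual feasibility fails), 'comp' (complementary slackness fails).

Gradient of f: grad f(x) = Q x + c = (0, 2)
Constraint values g_i(x) = a_i^T x - b_i:
  g_1((-3, 3)) = 0
Stationarity residual: grad f(x) + sum_i lambda_i a_i = (2, -1)
  -> stationarity FAILS
Primal feasibility (all g_i <= 0): OK
Dual feasibility (all lambda_i >= 0): OK
Complementary slackness (lambda_i * g_i(x) = 0 for all i): OK

Verdict: the first failing condition is stationarity -> stat.

stat


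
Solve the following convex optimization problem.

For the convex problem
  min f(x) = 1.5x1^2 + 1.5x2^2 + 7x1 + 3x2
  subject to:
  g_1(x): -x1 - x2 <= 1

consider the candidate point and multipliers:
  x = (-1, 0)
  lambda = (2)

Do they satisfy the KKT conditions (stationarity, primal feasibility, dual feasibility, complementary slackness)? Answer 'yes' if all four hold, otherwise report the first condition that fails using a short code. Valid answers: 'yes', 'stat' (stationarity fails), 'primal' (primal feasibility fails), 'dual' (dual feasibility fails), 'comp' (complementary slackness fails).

Gradient of f: grad f(x) = Q x + c = (4, 3)
Constraint values g_i(x) = a_i^T x - b_i:
  g_1((-1, 0)) = 0
Stationarity residual: grad f(x) + sum_i lambda_i a_i = (2, 1)
  -> stationarity FAILS
Primal feasibility (all g_i <= 0): OK
Dual feasibility (all lambda_i >= 0): OK
Complementary slackness (lambda_i * g_i(x) = 0 for all i): OK

Verdict: the first failing condition is stationarity -> stat.

stat


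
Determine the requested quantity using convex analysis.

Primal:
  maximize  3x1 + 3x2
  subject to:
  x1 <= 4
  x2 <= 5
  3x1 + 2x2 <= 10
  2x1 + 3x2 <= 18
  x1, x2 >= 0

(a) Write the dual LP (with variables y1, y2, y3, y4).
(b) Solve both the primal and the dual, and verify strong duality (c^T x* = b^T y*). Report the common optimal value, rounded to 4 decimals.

The standard primal-dual pair for 'max c^T x s.t. A x <= b, x >= 0' is:
  Dual:  min b^T y  s.t.  A^T y >= c,  y >= 0.

So the dual LP is:
  minimize  4y1 + 5y2 + 10y3 + 18y4
  subject to:
    y1 + 3y3 + 2y4 >= 3
    y2 + 2y3 + 3y4 >= 3
    y1, y2, y3, y4 >= 0

Solving the primal: x* = (0, 5).
  primal value c^T x* = 15.
Solving the dual: y* = (0, 1, 1, 0).
  dual value b^T y* = 15.
Strong duality: c^T x* = b^T y*. Confirmed.

15


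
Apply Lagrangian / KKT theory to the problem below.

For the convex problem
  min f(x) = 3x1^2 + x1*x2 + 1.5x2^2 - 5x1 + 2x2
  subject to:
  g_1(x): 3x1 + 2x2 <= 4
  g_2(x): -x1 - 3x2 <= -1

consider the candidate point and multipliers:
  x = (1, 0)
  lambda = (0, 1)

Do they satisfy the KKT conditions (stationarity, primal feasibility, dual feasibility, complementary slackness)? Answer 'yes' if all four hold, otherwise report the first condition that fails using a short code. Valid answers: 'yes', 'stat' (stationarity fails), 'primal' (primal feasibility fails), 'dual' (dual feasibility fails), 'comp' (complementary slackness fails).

Gradient of f: grad f(x) = Q x + c = (1, 3)
Constraint values g_i(x) = a_i^T x - b_i:
  g_1((1, 0)) = -1
  g_2((1, 0)) = 0
Stationarity residual: grad f(x) + sum_i lambda_i a_i = (0, 0)
  -> stationarity OK
Primal feasibility (all g_i <= 0): OK
Dual feasibility (all lambda_i >= 0): OK
Complementary slackness (lambda_i * g_i(x) = 0 for all i): OK

Verdict: yes, KKT holds.

yes


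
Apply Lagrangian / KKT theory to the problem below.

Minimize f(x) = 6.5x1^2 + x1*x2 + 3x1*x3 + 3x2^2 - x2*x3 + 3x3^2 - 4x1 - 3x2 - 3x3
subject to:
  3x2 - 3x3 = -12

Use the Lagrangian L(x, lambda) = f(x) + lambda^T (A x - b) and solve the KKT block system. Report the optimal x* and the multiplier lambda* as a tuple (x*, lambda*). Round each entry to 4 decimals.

Form the Lagrangian:
  L(x, lambda) = (1/2) x^T Q x + c^T x + lambda^T (A x - b)
Stationarity (grad_x L = 0): Q x + c + A^T lambda = 0.
Primal feasibility: A x = b.

This gives the KKT block system:
  [ Q   A^T ] [ x     ]   [-c ]
  [ A    0  ] [ lambda ] = [ b ]

Solving the linear system:
  x*      = (-0.2105, -1.3158, 2.6842)
  lambda* = (4.5965)
  f(x*)   = 25.9474

x* = (-0.2105, -1.3158, 2.6842), lambda* = (4.5965)


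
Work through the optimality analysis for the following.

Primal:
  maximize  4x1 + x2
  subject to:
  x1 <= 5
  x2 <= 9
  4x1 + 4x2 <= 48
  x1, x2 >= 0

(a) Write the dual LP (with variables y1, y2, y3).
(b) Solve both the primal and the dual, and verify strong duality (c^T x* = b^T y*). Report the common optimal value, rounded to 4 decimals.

The standard primal-dual pair for 'max c^T x s.t. A x <= b, x >= 0' is:
  Dual:  min b^T y  s.t.  A^T y >= c,  y >= 0.

So the dual LP is:
  minimize  5y1 + 9y2 + 48y3
  subject to:
    y1 + 4y3 >= 4
    y2 + 4y3 >= 1
    y1, y2, y3 >= 0

Solving the primal: x* = (5, 7).
  primal value c^T x* = 27.
Solving the dual: y* = (3, 0, 0.25).
  dual value b^T y* = 27.
Strong duality: c^T x* = b^T y*. Confirmed.

27


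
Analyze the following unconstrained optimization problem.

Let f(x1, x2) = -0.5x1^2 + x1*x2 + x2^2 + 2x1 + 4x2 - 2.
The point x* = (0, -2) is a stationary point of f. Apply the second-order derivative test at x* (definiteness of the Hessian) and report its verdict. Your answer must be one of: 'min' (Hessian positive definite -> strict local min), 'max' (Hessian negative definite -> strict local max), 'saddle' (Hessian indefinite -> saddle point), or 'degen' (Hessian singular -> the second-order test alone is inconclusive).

Compute the Hessian H = grad^2 f:
  H = [[-1, 1], [1, 2]]
Verify stationarity: grad f(x*) = H x* + g = (0, 0).
Eigenvalues of H: -1.3028, 2.3028.
Eigenvalues have mixed signs, so H is indefinite -> x* is a saddle point.

saddle


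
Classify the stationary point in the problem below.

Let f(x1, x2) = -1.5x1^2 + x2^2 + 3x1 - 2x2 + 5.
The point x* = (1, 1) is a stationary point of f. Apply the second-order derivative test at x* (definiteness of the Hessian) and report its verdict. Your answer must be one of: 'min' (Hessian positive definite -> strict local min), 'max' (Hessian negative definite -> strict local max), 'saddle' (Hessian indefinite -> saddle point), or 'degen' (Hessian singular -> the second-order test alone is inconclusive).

Compute the Hessian H = grad^2 f:
  H = [[-3, 0], [0, 2]]
Verify stationarity: grad f(x*) = H x* + g = (0, 0).
Eigenvalues of H: -3, 2.
Eigenvalues have mixed signs, so H is indefinite -> x* is a saddle point.

saddle


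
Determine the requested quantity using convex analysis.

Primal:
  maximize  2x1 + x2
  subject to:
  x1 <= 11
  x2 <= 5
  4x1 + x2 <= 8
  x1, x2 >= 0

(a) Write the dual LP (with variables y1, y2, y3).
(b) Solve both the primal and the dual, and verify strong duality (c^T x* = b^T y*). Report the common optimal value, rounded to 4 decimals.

The standard primal-dual pair for 'max c^T x s.t. A x <= b, x >= 0' is:
  Dual:  min b^T y  s.t.  A^T y >= c,  y >= 0.

So the dual LP is:
  minimize  11y1 + 5y2 + 8y3
  subject to:
    y1 + 4y3 >= 2
    y2 + y3 >= 1
    y1, y2, y3 >= 0

Solving the primal: x* = (0.75, 5).
  primal value c^T x* = 6.5.
Solving the dual: y* = (0, 0.5, 0.5).
  dual value b^T y* = 6.5.
Strong duality: c^T x* = b^T y*. Confirmed.

6.5


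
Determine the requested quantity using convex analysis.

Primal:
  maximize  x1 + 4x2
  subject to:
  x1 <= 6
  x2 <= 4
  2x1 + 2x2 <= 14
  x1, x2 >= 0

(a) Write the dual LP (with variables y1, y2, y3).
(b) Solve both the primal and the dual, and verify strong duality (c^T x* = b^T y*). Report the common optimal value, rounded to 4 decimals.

The standard primal-dual pair for 'max c^T x s.t. A x <= b, x >= 0' is:
  Dual:  min b^T y  s.t.  A^T y >= c,  y >= 0.

So the dual LP is:
  minimize  6y1 + 4y2 + 14y3
  subject to:
    y1 + 2y3 >= 1
    y2 + 2y3 >= 4
    y1, y2, y3 >= 0

Solving the primal: x* = (3, 4).
  primal value c^T x* = 19.
Solving the dual: y* = (0, 3, 0.5).
  dual value b^T y* = 19.
Strong duality: c^T x* = b^T y*. Confirmed.

19


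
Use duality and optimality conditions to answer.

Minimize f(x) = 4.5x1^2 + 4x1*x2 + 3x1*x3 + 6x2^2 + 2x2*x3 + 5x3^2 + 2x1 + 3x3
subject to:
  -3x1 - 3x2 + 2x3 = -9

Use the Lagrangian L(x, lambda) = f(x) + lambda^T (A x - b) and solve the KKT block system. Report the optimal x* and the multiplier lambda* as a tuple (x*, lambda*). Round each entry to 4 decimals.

Form the Lagrangian:
  L(x, lambda) = (1/2) x^T Q x + c^T x + lambda^T (A x - b)
Stationarity (grad_x L = 0): Q x + c + A^T lambda = 0.
Primal feasibility: A x = b.

This gives the KKT block system:
  [ Q   A^T ] [ x     ]   [-c ]
  [ A    0  ] [ lambda ] = [ b ]

Solving the linear system:
  x*      = (1.1755, 0.7909, -1.5503)
  lambda* = (3.6975)
  f(x*)   = 15.4886

x* = (1.1755, 0.7909, -1.5503), lambda* = (3.6975)


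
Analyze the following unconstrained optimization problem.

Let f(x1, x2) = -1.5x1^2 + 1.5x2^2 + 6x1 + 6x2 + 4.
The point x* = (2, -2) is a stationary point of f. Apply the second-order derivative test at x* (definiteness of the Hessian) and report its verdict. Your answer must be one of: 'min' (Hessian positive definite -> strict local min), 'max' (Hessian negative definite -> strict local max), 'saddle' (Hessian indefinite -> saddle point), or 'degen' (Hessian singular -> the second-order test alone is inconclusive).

Compute the Hessian H = grad^2 f:
  H = [[-3, 0], [0, 3]]
Verify stationarity: grad f(x*) = H x* + g = (0, 0).
Eigenvalues of H: -3, 3.
Eigenvalues have mixed signs, so H is indefinite -> x* is a saddle point.

saddle


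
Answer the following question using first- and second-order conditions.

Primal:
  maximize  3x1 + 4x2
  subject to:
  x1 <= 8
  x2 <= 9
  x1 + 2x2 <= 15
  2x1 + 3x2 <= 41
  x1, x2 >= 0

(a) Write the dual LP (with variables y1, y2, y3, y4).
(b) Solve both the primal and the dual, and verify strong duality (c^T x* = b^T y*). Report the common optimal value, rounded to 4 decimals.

The standard primal-dual pair for 'max c^T x s.t. A x <= b, x >= 0' is:
  Dual:  min b^T y  s.t.  A^T y >= c,  y >= 0.

So the dual LP is:
  minimize  8y1 + 9y2 + 15y3 + 41y4
  subject to:
    y1 + y3 + 2y4 >= 3
    y2 + 2y3 + 3y4 >= 4
    y1, y2, y3, y4 >= 0

Solving the primal: x* = (8, 3.5).
  primal value c^T x* = 38.
Solving the dual: y* = (1, 0, 2, 0).
  dual value b^T y* = 38.
Strong duality: c^T x* = b^T y*. Confirmed.

38


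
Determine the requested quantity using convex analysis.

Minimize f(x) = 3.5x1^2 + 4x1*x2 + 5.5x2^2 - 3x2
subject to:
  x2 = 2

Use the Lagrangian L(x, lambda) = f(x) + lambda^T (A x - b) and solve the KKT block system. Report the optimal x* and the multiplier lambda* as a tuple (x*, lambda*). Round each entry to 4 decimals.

Form the Lagrangian:
  L(x, lambda) = (1/2) x^T Q x + c^T x + lambda^T (A x - b)
Stationarity (grad_x L = 0): Q x + c + A^T lambda = 0.
Primal feasibility: A x = b.

This gives the KKT block system:
  [ Q   A^T ] [ x     ]   [-c ]
  [ A    0  ] [ lambda ] = [ b ]

Solving the linear system:
  x*      = (-1.1429, 2)
  lambda* = (-14.4286)
  f(x*)   = 11.4286

x* = (-1.1429, 2), lambda* = (-14.4286)


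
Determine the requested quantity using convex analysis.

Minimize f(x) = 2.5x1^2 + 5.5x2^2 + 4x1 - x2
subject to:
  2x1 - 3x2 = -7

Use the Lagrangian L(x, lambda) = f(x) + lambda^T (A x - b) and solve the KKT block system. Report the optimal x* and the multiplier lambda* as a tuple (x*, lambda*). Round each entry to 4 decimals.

Form the Lagrangian:
  L(x, lambda) = (1/2) x^T Q x + c^T x + lambda^T (A x - b)
Stationarity (grad_x L = 0): Q x + c + A^T lambda = 0.
Primal feasibility: A x = b.

This gives the KKT block system:
  [ Q   A^T ] [ x     ]   [-c ]
  [ A    0  ] [ lambda ] = [ b ]

Solving the linear system:
  x*      = (-2.0674, 0.9551)
  lambda* = (3.1685)
  f(x*)   = 6.4775

x* = (-2.0674, 0.9551), lambda* = (3.1685)


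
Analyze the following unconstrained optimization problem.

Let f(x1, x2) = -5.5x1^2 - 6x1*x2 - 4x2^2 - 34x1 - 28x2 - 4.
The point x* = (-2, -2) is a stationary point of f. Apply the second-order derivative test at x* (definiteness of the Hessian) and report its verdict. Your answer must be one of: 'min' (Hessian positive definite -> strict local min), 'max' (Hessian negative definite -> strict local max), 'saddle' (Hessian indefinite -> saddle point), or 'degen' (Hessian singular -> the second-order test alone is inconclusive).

Compute the Hessian H = grad^2 f:
  H = [[-11, -6], [-6, -8]]
Verify stationarity: grad f(x*) = H x* + g = (0, 0).
Eigenvalues of H: -15.6847, -3.3153.
Both eigenvalues < 0, so H is negative definite -> x* is a strict local max.

max


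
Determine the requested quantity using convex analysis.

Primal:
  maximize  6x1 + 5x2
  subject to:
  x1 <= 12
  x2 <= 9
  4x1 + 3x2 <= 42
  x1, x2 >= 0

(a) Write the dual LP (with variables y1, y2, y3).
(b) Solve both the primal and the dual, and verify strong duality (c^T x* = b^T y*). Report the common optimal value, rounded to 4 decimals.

The standard primal-dual pair for 'max c^T x s.t. A x <= b, x >= 0' is:
  Dual:  min b^T y  s.t.  A^T y >= c,  y >= 0.

So the dual LP is:
  minimize  12y1 + 9y2 + 42y3
  subject to:
    y1 + 4y3 >= 6
    y2 + 3y3 >= 5
    y1, y2, y3 >= 0

Solving the primal: x* = (3.75, 9).
  primal value c^T x* = 67.5.
Solving the dual: y* = (0, 0.5, 1.5).
  dual value b^T y* = 67.5.
Strong duality: c^T x* = b^T y*. Confirmed.

67.5


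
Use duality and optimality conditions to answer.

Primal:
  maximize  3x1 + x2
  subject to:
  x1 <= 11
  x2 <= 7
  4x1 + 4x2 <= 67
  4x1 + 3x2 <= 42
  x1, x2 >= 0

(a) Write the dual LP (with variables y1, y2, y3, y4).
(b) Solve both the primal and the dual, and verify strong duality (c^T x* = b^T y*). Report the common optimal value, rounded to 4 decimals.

The standard primal-dual pair for 'max c^T x s.t. A x <= b, x >= 0' is:
  Dual:  min b^T y  s.t.  A^T y >= c,  y >= 0.

So the dual LP is:
  minimize  11y1 + 7y2 + 67y3 + 42y4
  subject to:
    y1 + 4y3 + 4y4 >= 3
    y2 + 4y3 + 3y4 >= 1
    y1, y2, y3, y4 >= 0

Solving the primal: x* = (10.5, 0).
  primal value c^T x* = 31.5.
Solving the dual: y* = (0, 0, 0, 0.75).
  dual value b^T y* = 31.5.
Strong duality: c^T x* = b^T y*. Confirmed.

31.5


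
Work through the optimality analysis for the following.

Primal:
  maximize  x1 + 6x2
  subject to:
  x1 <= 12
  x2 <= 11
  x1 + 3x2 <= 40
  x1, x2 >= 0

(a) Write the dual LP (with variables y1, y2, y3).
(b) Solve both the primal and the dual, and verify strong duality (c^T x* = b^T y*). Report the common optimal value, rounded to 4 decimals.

The standard primal-dual pair for 'max c^T x s.t. A x <= b, x >= 0' is:
  Dual:  min b^T y  s.t.  A^T y >= c,  y >= 0.

So the dual LP is:
  minimize  12y1 + 11y2 + 40y3
  subject to:
    y1 + y3 >= 1
    y2 + 3y3 >= 6
    y1, y2, y3 >= 0

Solving the primal: x* = (7, 11).
  primal value c^T x* = 73.
Solving the dual: y* = (0, 3, 1).
  dual value b^T y* = 73.
Strong duality: c^T x* = b^T y*. Confirmed.

73


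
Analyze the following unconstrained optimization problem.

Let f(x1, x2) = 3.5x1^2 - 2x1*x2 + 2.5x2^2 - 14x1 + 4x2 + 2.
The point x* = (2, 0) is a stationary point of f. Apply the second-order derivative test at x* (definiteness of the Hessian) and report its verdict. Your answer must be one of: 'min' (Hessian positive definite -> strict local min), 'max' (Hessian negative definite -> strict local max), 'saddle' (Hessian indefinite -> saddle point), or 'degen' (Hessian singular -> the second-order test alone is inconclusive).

Compute the Hessian H = grad^2 f:
  H = [[7, -2], [-2, 5]]
Verify stationarity: grad f(x*) = H x* + g = (0, 0).
Eigenvalues of H: 3.7639, 8.2361.
Both eigenvalues > 0, so H is positive definite -> x* is a strict local min.

min


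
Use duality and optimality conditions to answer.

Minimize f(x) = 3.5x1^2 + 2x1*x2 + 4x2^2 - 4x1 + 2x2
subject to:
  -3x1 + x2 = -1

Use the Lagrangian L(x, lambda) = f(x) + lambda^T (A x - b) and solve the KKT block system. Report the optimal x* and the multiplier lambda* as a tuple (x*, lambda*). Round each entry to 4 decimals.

Form the Lagrangian:
  L(x, lambda) = (1/2) x^T Q x + c^T x + lambda^T (A x - b)
Stationarity (grad_x L = 0): Q x + c + A^T lambda = 0.
Primal feasibility: A x = b.

This gives the KKT block system:
  [ Q   A^T ] [ x     ]   [-c ]
  [ A    0  ] [ lambda ] = [ b ]

Solving the linear system:
  x*      = (0.2637, -0.2088)
  lambda* = (-0.8571)
  f(x*)   = -1.1648

x* = (0.2637, -0.2088), lambda* = (-0.8571)


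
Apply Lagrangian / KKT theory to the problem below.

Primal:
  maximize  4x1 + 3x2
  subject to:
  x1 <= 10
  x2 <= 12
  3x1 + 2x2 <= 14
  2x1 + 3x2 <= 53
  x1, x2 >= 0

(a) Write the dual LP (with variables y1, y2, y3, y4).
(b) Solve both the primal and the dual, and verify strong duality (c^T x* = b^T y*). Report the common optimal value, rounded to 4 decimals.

The standard primal-dual pair for 'max c^T x s.t. A x <= b, x >= 0' is:
  Dual:  min b^T y  s.t.  A^T y >= c,  y >= 0.

So the dual LP is:
  minimize  10y1 + 12y2 + 14y3 + 53y4
  subject to:
    y1 + 3y3 + 2y4 >= 4
    y2 + 2y3 + 3y4 >= 3
    y1, y2, y3, y4 >= 0

Solving the primal: x* = (0, 7).
  primal value c^T x* = 21.
Solving the dual: y* = (0, 0, 1.5, 0).
  dual value b^T y* = 21.
Strong duality: c^T x* = b^T y*. Confirmed.

21


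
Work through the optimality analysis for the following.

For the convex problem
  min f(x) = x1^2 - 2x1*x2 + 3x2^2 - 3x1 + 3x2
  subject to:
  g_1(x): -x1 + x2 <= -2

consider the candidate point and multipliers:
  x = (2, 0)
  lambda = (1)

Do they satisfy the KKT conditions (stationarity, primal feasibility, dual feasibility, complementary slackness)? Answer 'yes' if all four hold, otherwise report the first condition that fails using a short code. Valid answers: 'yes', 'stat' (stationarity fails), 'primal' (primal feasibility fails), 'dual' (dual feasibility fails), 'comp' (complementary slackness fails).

Gradient of f: grad f(x) = Q x + c = (1, -1)
Constraint values g_i(x) = a_i^T x - b_i:
  g_1((2, 0)) = 0
Stationarity residual: grad f(x) + sum_i lambda_i a_i = (0, 0)
  -> stationarity OK
Primal feasibility (all g_i <= 0): OK
Dual feasibility (all lambda_i >= 0): OK
Complementary slackness (lambda_i * g_i(x) = 0 for all i): OK

Verdict: yes, KKT holds.

yes


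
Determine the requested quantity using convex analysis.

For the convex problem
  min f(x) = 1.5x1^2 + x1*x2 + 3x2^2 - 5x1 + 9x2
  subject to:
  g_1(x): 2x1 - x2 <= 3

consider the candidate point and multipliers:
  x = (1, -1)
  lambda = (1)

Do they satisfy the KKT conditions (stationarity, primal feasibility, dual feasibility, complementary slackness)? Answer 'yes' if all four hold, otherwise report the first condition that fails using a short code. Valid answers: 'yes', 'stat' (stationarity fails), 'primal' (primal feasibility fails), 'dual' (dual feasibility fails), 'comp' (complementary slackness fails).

Gradient of f: grad f(x) = Q x + c = (-3, 4)
Constraint values g_i(x) = a_i^T x - b_i:
  g_1((1, -1)) = 0
Stationarity residual: grad f(x) + sum_i lambda_i a_i = (-1, 3)
  -> stationarity FAILS
Primal feasibility (all g_i <= 0): OK
Dual feasibility (all lambda_i >= 0): OK
Complementary slackness (lambda_i * g_i(x) = 0 for all i): OK

Verdict: the first failing condition is stationarity -> stat.

stat


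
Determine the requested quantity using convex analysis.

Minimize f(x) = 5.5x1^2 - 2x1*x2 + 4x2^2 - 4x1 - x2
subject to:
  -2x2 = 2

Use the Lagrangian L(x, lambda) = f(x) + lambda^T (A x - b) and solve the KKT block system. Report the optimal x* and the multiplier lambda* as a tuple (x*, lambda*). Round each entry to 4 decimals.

Form the Lagrangian:
  L(x, lambda) = (1/2) x^T Q x + c^T x + lambda^T (A x - b)
Stationarity (grad_x L = 0): Q x + c + A^T lambda = 0.
Primal feasibility: A x = b.

This gives the KKT block system:
  [ Q   A^T ] [ x     ]   [-c ]
  [ A    0  ] [ lambda ] = [ b ]

Solving the linear system:
  x*      = (0.1818, -1)
  lambda* = (-4.6818)
  f(x*)   = 4.8182

x* = (0.1818, -1), lambda* = (-4.6818)


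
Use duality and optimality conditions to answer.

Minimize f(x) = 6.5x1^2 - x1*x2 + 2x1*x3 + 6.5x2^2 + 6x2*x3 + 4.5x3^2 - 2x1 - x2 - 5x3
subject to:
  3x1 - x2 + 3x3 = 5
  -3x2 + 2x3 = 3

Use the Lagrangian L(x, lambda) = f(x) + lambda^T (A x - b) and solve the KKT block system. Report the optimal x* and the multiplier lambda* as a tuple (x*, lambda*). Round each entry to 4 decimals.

Form the Lagrangian:
  L(x, lambda) = (1/2) x^T Q x + c^T x + lambda^T (A x - b)
Stationarity (grad_x L = 0): Q x + c + A^T lambda = 0.
Primal feasibility: A x = b.

This gives the KKT block system:
  [ Q   A^T ] [ x     ]   [-c ]
  [ A    0  ] [ lambda ] = [ b ]

Solving the linear system:
  x*      = (0.4823, -0.2705, 1.0942)
  lambda* = (-2.2429, 1.2697)
  f(x*)   = 0.6201

x* = (0.4823, -0.2705, 1.0942), lambda* = (-2.2429, 1.2697)


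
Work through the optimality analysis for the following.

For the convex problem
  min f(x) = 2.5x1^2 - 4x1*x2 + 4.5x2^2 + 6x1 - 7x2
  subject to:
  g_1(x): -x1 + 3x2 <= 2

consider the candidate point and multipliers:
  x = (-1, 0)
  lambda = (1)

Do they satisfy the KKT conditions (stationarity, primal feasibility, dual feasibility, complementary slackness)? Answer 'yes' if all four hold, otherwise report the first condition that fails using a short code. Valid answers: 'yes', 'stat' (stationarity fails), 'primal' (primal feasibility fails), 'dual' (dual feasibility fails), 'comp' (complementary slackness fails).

Gradient of f: grad f(x) = Q x + c = (1, -3)
Constraint values g_i(x) = a_i^T x - b_i:
  g_1((-1, 0)) = -1
Stationarity residual: grad f(x) + sum_i lambda_i a_i = (0, 0)
  -> stationarity OK
Primal feasibility (all g_i <= 0): OK
Dual feasibility (all lambda_i >= 0): OK
Complementary slackness (lambda_i * g_i(x) = 0 for all i): FAILS

Verdict: the first failing condition is complementary_slackness -> comp.

comp


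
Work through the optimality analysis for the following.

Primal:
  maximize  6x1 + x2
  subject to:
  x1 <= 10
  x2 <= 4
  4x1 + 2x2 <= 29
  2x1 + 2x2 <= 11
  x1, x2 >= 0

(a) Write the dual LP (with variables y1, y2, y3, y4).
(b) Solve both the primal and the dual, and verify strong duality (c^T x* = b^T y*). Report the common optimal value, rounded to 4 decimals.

The standard primal-dual pair for 'max c^T x s.t. A x <= b, x >= 0' is:
  Dual:  min b^T y  s.t.  A^T y >= c,  y >= 0.

So the dual LP is:
  minimize  10y1 + 4y2 + 29y3 + 11y4
  subject to:
    y1 + 4y3 + 2y4 >= 6
    y2 + 2y3 + 2y4 >= 1
    y1, y2, y3, y4 >= 0

Solving the primal: x* = (5.5, 0).
  primal value c^T x* = 33.
Solving the dual: y* = (0, 0, 0, 3).
  dual value b^T y* = 33.
Strong duality: c^T x* = b^T y*. Confirmed.

33


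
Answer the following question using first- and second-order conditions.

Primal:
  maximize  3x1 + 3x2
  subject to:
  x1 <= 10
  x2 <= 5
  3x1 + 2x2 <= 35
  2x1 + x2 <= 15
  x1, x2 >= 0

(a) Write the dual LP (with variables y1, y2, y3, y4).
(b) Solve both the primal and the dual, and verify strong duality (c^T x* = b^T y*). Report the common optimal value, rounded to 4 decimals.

The standard primal-dual pair for 'max c^T x s.t. A x <= b, x >= 0' is:
  Dual:  min b^T y  s.t.  A^T y >= c,  y >= 0.

So the dual LP is:
  minimize  10y1 + 5y2 + 35y3 + 15y4
  subject to:
    y1 + 3y3 + 2y4 >= 3
    y2 + 2y3 + y4 >= 3
    y1, y2, y3, y4 >= 0

Solving the primal: x* = (5, 5).
  primal value c^T x* = 30.
Solving the dual: y* = (0, 1.5, 0, 1.5).
  dual value b^T y* = 30.
Strong duality: c^T x* = b^T y*. Confirmed.

30


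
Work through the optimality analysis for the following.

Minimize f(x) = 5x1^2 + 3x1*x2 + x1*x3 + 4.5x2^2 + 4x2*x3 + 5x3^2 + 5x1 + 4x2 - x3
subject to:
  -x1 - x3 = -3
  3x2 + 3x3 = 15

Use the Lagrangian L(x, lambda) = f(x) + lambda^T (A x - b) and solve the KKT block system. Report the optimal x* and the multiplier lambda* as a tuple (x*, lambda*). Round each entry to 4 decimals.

Form the Lagrangian:
  L(x, lambda) = (1/2) x^T Q x + c^T x + lambda^T (A x - b)
Stationarity (grad_x L = 0): Q x + c + A^T lambda = 0.
Primal feasibility: A x = b.

This gives the KKT block system:
  [ Q   A^T ] [ x     ]   [-c ]
  [ A    0  ] [ lambda ] = [ b ]

Solving the linear system:
  x*      = (-0.44, 1.56, 3.44)
  lambda* = (8.72, -10.16)
  f(x*)   = 89.58

x* = (-0.44, 1.56, 3.44), lambda* = (8.72, -10.16)


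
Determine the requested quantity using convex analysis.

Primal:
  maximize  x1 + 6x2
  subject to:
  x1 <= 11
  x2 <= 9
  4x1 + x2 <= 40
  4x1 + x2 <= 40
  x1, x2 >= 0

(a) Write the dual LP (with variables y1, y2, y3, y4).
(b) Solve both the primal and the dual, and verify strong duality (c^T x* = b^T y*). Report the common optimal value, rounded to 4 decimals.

The standard primal-dual pair for 'max c^T x s.t. A x <= b, x >= 0' is:
  Dual:  min b^T y  s.t.  A^T y >= c,  y >= 0.

So the dual LP is:
  minimize  11y1 + 9y2 + 40y3 + 40y4
  subject to:
    y1 + 4y3 + 4y4 >= 1
    y2 + y3 + y4 >= 6
    y1, y2, y3, y4 >= 0

Solving the primal: x* = (7.75, 9).
  primal value c^T x* = 61.75.
Solving the dual: y* = (0, 5.75, 0.25, 0).
  dual value b^T y* = 61.75.
Strong duality: c^T x* = b^T y*. Confirmed.

61.75
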